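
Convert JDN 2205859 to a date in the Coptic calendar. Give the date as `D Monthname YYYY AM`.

The proleptic Gregorian equivalent of JDN 2205859 is 3 May 1327.
In the Coptic calendar that day is 30 Parmouti 1043 AM.

30 Parmouti 1043 AM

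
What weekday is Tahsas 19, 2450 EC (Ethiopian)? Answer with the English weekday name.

Monday

In the Gregorian calendar this is 31 December 2457 (JDN 2618826).
Since JDN mod 7 = 0 (0 = Monday), the day is Monday.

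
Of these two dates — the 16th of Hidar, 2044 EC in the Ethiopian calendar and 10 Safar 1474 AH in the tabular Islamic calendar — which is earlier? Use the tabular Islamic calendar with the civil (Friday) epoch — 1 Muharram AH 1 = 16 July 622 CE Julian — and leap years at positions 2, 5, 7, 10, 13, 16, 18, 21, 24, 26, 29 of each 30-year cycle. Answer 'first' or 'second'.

second

First date → JDN 2470502; second date → JDN 2470461.
JDN 2470461 < JDN 2470502, so the second date is earlier.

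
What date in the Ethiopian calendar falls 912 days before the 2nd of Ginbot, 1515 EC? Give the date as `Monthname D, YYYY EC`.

The starting date is JDN 2277450; 2277450 − 912 = 2276538.
JDN 2276538 corresponds to Tikimt 30, 1513 EC.

Tikimt 30, 1513 EC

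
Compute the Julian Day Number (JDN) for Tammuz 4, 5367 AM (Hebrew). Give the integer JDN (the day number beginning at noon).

Equivalently 29 June 1607 (Gregorian).
JDN 2400001 is 17 November 1858 CE (Gregorian), MJD 0; the target day is −91817 days from there, so JDN = 2308184.

2308184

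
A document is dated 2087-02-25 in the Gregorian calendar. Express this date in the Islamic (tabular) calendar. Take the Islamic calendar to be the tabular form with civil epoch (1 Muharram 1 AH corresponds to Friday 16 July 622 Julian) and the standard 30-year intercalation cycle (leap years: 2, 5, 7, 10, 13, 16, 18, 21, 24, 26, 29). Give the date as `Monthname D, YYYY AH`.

Rajab 22, 1510 AH

Julian Day Number of the source date = 2483377.
Converting JDN 2483377 to the tabular Islamic calendar gives 22 Rajab 1510 AH.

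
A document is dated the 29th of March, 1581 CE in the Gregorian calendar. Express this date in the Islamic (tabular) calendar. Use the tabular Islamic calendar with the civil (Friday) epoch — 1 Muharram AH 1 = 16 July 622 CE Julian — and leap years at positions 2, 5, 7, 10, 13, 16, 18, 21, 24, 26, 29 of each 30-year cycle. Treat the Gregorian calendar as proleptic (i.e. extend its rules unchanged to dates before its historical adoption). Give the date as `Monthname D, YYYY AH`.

Julian Day Number of the source date = 2298596.
Converting JDN 2298596 to the tabular Islamic calendar gives 13 Safar 989 AH.

Safar 13, 989 AH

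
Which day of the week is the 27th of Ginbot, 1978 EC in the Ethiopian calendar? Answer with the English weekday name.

Wednesday

Equivalently 4 June 1986 Gregorian, JDN 2446586.
Since JDN mod 7 = 2 (0 = Monday), the day is Wednesday.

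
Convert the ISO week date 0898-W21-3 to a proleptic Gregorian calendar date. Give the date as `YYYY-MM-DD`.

0898-05-21

ISO week 1 of 898 is the week containing the first Thursday of 898.
Week 21, day 3 (Wednesday) lands on 0898-05-21.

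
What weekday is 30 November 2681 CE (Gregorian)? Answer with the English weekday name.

2700609 ≡ 2 (mod 7); counting from Monday = 0 gives Wednesday.

Wednesday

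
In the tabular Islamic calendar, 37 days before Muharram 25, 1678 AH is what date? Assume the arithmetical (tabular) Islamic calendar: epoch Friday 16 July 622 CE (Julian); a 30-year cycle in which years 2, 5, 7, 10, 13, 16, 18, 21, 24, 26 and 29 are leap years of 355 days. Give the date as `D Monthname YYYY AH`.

The starting date is JDN 2542737; 2542737 − 37 = 2542700.
JDN 2542700 corresponds to 17 Dhu al-Hijjah 1677 AH.

17 Dhu al-Hijjah 1677 AH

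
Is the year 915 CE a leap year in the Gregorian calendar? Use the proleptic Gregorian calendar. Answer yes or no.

no

915 is not divisible by 4, so it is a common year.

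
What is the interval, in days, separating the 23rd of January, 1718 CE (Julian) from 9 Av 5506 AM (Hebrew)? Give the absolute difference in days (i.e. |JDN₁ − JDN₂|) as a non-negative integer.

JDN of the first date = 2348580.
JDN of the second date = 2358980.
|2358980 − 2348580| = 10400.

10400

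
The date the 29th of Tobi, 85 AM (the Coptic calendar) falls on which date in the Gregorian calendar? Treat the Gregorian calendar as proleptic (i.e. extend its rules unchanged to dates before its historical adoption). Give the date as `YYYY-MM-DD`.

0369-01-25

Julian Day Number of the source date = 1855859.
Converting JDN 1855859 to the Gregorian calendar gives 25 January 369 CE.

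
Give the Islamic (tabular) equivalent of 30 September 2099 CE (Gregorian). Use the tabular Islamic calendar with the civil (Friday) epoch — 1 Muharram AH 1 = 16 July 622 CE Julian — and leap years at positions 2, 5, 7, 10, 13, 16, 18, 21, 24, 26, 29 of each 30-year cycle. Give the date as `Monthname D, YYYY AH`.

Both dates share Julian Day Number 2487977; in the tabular Islamic calendar that is 15 Rajab 1523 AH.

Rajab 15, 1523 AH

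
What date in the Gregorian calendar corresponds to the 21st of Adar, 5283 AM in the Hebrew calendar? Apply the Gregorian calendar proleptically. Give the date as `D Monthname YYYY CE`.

Both dates share Julian Day Number 2277400; in the Gregorian calendar that is 18 March 1523 CE.

18 March 1523 CE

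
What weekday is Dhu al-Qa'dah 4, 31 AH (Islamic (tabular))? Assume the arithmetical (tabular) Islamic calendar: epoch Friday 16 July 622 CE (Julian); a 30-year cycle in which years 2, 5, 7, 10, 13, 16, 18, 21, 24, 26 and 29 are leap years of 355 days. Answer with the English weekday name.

Equivalently 20 June 652 Gregorian, JDN 1959369.
1959369 ≡ 6 (mod 7); counting from Monday = 0 gives Sunday.

Sunday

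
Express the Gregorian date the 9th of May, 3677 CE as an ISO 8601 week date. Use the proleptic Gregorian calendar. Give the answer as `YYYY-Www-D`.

The weekday is Sunday (ISO weekday 7).
That Sunday belongs to ISO week 18 of ISO year 3677.

3677-W18-7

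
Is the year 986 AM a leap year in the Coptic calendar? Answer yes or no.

no

986 mod 4 = 2; in the Coptic calendar a year is leap when year mod 4 = 3, so it is a common year.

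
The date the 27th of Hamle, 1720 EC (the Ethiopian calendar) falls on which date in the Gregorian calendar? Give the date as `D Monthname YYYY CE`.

Julian Day Number of the source date = 2352412.
Converting JDN 2352412 to the Gregorian calendar gives 1 August 1728 CE.

1 August 1728 CE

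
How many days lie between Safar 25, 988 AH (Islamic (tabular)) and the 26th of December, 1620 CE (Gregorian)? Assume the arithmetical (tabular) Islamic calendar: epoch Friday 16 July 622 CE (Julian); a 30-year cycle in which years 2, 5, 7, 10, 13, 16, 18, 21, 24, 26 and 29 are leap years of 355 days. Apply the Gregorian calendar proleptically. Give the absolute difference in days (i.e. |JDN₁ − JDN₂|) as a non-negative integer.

JDN of the first date = 2298254.
JDN of the second date = 2313113.
|2313113 − 2298254| = 14859.

14859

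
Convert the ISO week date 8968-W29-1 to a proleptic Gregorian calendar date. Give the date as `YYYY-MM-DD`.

ISO week 1 of 8968 is the week containing the first Thursday of 8968.
Week 29, day 1 (Monday) lands on 8968-07-18.

8968-07-18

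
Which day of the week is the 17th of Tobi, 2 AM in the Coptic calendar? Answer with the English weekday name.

Tuesday

In the proleptic Gregorian calendar this is 12 January 286 (JDN 1825531).
Since JDN mod 7 = 1 (0 = Monday), the day is Tuesday.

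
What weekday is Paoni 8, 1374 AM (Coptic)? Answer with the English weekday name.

Wednesday

In the Gregorian calendar this is 12 June 1658 (JDN 2326795).
2326795 ≡ 2 (mod 7); counting from Monday = 0 gives Wednesday.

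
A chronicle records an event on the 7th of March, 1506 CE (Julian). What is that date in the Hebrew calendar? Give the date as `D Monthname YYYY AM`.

The source date corresponds to 17 March 1506 in the proleptic Gregorian calendar (JDN 2271190).
That day falls on 11 Adar II 5266 AM in the Hebrew calendar.

11 Adar II 5266 AM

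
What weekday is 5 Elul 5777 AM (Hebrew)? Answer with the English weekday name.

In the Gregorian calendar this is 27 August 2017 (JDN 2457993).
2457993 ≡ 6 (mod 7); counting from Monday = 0 gives Sunday.

Sunday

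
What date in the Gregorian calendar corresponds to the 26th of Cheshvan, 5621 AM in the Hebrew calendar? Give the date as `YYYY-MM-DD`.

1860-11-11

Julian Day Number of the source date = 2400726.
Converting JDN 2400726 to the Gregorian calendar gives 11 November 1860 CE.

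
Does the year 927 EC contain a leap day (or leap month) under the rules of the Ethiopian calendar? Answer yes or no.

927 mod 4 = 3; in the Ethiopian calendar a year is leap when year mod 4 = 3, so it is a leap year.

yes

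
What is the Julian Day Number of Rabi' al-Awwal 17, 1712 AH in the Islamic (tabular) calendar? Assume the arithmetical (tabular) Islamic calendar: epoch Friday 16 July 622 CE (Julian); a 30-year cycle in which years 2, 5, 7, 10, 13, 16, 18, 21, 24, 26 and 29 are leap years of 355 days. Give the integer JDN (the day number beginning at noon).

2554836

In the Gregorian calendar the same day is 20 October 2282.
JDN 2451545 is 1 January 2000 CE (Gregorian); the target day is +103291 days from there, so JDN = 2554836.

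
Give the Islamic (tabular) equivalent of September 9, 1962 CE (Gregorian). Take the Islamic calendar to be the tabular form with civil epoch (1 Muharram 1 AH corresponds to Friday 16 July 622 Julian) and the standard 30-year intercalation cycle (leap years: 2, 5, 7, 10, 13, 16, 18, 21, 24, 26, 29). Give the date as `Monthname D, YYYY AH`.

Julian Day Number of the source date = 2437917.
Converting JDN 2437917 to the tabular Islamic calendar gives 9 Rabi' al-Thani 1382 AH.

Rabi' al-Thani 9, 1382 AH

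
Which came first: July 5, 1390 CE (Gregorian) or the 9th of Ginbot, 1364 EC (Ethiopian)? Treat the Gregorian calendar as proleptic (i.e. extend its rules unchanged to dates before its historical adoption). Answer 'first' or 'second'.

second

The two dates have Julian Day Numbers 2228933 and 2222305 respectively.
Since 2222305 < 2228933, the second date comes first.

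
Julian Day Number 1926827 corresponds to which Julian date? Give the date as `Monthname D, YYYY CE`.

May 14, 563 CE

The proleptic Gregorian equivalent of JDN 1926827 is 16 May 563.
In the Julian calendar that day is May 14, 563 CE.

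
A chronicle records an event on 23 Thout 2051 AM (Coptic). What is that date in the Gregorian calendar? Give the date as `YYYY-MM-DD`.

Julian Day Number of the source date = 2573814.
Converting JDN 2573814 to the Gregorian calendar gives 6 October 2334 CE.

2334-10-06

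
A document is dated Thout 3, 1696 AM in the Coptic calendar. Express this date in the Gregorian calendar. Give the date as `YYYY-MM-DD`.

Both dates share Julian Day Number 2444131; in the Gregorian calendar that is 14 September 1979 CE.

1979-09-14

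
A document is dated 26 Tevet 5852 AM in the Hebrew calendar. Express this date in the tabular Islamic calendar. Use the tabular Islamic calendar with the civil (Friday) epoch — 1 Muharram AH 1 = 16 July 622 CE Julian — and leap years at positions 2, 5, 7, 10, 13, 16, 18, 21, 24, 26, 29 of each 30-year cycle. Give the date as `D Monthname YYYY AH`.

Both dates share Julian Day Number 2485153; in the tabular Islamic calendar that is 26 Rajab 1515 AH.

26 Rajab 1515 AH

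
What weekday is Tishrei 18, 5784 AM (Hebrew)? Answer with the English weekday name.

Tuesday

Equivalently 3 October 2023 Gregorian, JDN 2460221.
2460221 ≡ 1 (mod 7); counting from Monday = 0 gives Tuesday.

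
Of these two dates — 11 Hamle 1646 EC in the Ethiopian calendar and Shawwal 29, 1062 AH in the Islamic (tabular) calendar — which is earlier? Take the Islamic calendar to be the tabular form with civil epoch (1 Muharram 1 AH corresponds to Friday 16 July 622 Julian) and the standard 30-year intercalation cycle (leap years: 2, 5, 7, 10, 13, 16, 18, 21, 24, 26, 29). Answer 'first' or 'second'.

second

Converting both to JDN: 2325367 vs 2324717; the smaller is the second.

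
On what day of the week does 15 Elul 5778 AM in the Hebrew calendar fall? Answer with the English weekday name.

In the Gregorian calendar this is 26 August 2018 (JDN 2458357).
JDN 2458357 mod 7 = 6, and JDN 0 was a Monday, so this is a Sunday.

Sunday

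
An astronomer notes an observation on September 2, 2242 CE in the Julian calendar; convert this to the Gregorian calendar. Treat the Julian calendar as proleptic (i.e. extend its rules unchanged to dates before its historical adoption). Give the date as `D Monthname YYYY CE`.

For dates in this range the Gregorian date is 15 days ahead of the Julian.
2 September 2242 Julian + 15 days → 17 September 2242 Gregorian.

17 September 2242 CE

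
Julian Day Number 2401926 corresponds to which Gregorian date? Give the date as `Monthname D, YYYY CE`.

February 24, 1864 CE

JDN 2451545 is 1 Jan 2000; 2401926 is −49619 days from there.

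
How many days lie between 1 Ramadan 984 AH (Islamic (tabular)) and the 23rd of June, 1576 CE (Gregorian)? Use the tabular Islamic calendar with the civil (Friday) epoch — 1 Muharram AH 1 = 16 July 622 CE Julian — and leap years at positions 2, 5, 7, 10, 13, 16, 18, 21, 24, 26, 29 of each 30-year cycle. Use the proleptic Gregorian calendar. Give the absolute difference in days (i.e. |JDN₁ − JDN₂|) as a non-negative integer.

162

JDN of the first date = 2297018.
JDN of the second date = 2296856.
|2296856 − 2297018| = 162.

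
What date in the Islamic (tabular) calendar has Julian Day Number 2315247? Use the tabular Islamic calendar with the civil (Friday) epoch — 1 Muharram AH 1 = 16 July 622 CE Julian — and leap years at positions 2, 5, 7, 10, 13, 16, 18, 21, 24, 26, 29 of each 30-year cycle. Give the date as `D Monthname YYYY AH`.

9 Safar 1036 AH

JDN 2315247 is 30 October 1626 in the Gregorian calendar.
In the tabular Islamic calendar that day is 9 Safar 1036 AH.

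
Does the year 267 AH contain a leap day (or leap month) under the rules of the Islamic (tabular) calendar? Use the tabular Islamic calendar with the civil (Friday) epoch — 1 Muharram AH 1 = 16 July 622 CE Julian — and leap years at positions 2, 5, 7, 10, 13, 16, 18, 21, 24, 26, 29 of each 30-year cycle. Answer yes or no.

Year 267 AH is year 27 of its 30-year cycle; leap positions are 2, 5, 7, 10, 13, 16, 18, 21, 24, 26, 29, so it is a common year (354 days).

no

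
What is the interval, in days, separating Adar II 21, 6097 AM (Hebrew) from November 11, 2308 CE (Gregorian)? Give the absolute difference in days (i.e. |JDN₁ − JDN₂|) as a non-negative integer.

10361

JDN of the first date = 2574715.
JDN of the second date = 2564354.
|2564354 − 2574715| = 10361.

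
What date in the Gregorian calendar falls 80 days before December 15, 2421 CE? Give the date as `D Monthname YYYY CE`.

Counting 80 days back from JDN 2605661 reaches JDN 2605581, which is 26 September 2421 CE.

26 September 2421 CE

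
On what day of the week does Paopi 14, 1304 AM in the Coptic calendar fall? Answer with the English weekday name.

Thursday

This is JDN 2300994 (22 October 1587 Gregorian).
JDN 2300994 mod 7 = 3, and JDN 0 was a Monday, so this is a Thursday.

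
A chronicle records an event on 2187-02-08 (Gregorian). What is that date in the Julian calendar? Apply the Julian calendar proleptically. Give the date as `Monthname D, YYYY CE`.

January 25, 2187 CE

For dates in this range the Gregorian date is 14 days ahead of the Julian.
8 February 2187 Gregorian − 14 days → 25 January 2187 Julian.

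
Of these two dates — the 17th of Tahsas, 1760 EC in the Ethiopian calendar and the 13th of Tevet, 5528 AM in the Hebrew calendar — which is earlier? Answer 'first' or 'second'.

First date → JDN 2366802; second date → JDN 2366811.
JDN 2366802 < JDN 2366811, so the first date is earlier.

first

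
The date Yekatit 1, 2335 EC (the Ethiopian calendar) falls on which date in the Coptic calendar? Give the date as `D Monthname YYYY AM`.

The source date corresponds to 11 February 2343 in the Gregorian calendar (JDN 2576864).
That day falls on 1 Meshir 2059 AM in the Coptic calendar.

1 Meshir 2059 AM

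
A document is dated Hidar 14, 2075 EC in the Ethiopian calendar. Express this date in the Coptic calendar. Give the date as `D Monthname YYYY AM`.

Julian Day Number of the source date = 2481822.
Converting JDN 2481822 to the Coptic calendar gives 14 Hathor 1799 AM.

14 Hathor 1799 AM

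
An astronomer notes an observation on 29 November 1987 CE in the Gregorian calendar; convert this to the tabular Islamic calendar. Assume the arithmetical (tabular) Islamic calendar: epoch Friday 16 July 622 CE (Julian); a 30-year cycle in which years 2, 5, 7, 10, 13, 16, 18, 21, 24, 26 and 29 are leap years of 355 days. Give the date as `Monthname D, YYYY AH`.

Julian Day Number of the source date = 2447129.
Converting JDN 2447129 to the tabular Islamic calendar gives 7 Rabi' al-Thani 1408 AH.

Rabi' al-Thani 7, 1408 AH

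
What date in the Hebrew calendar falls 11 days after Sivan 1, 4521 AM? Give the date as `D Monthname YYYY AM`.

12 Sivan 4521 AM

JDN of Sivan 1, 4521 AM = 1999143.
1999143 + 11 = 1999154.
JDN 1999154 in the Hebrew calendar is 12 Sivan 4521 AM.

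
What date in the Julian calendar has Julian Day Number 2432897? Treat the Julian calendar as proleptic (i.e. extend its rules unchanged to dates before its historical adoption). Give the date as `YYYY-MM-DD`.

JDN 2432897 is 11 December 1948 in the Gregorian calendar.
In the Julian calendar that day is 1948-11-28.

1948-11-28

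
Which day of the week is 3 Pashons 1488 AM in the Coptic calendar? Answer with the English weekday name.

In the Gregorian calendar this is 9 May 1772 (JDN 2368399).
Since JDN mod 7 = 5 (0 = Monday), the day is Saturday.

Saturday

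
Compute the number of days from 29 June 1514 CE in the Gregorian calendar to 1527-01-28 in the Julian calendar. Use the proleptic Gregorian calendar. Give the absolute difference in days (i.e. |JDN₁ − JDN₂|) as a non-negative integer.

4606

First date → JDN 2274216; second date → JDN 2278822.
The interval is |2274216 − 2278822| = 4606 days.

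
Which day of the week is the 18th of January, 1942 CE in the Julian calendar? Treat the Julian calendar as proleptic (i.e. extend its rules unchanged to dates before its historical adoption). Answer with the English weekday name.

Saturday

This is JDN 2430391 (31 January 1942 Gregorian).
Since JDN mod 7 = 5 (0 = Monday), the day is Saturday.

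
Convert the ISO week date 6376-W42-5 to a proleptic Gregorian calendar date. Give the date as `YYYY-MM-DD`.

ISO week 1 of 6376 is the week containing the first Thursday of 6376.
Week 42, day 5 (Friday) lands on 6376-10-15.

6376-10-15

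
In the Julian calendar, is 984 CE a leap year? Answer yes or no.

984 mod 4 = 0, so it is a leap year in the Julian calendar.

yes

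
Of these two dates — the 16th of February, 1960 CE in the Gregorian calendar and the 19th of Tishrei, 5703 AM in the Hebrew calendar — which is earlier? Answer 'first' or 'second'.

second

First date → JDN 2436981; second date → JDN 2430633.
JDN 2430633 < JDN 2436981, so the second date is earlier.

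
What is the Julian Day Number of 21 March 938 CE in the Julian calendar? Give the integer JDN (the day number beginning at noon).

In the proleptic Gregorian calendar the same day is 26 March 938.
JDN 2299161 is 15 October 1582 CE (Gregorian); the target day is −235419 days from there, so JDN = 2063742.

2063742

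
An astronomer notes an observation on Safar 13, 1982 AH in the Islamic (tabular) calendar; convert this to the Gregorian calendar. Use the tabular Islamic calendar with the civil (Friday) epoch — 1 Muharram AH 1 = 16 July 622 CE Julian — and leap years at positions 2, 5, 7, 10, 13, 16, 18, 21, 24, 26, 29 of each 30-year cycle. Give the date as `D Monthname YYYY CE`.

2 September 2544 CE

Both dates share Julian Day Number 2650482; in the Gregorian calendar that is 2 September 2544 CE.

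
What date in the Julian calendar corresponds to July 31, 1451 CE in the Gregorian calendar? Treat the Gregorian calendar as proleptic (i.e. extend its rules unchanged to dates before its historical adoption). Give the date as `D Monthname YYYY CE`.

22 July 1451 CE

At this point the Julian calendar is 9 days behind the Gregorian.
31 July 1451 Gregorian − 9 days → 22 July 1451 Julian.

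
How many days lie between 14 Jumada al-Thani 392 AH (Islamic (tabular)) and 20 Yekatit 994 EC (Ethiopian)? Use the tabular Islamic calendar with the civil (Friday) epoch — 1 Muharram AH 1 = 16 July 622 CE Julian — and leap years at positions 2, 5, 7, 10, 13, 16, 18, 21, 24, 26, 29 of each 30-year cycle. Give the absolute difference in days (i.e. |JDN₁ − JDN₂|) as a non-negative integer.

75

JDN of the first date = 2087158.
JDN of the second date = 2087083.
|2087083 − 2087158| = 75.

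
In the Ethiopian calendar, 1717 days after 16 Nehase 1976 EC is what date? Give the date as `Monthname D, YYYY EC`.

Miyazya 27, 1981 EC

Counting 1717 days forward from JDN 2445935 reaches JDN 2447652, which is Miyazya 27, 1981 EC.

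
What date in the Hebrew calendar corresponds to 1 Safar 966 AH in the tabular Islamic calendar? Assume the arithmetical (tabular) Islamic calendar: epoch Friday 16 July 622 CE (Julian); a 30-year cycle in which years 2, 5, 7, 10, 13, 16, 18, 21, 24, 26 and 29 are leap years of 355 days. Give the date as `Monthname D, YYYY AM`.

Kislev 3, 5319 AM

Julian Day Number of the source date = 2290434.
Converting JDN 2290434 to the Hebrew calendar gives 3 Kislev 5319 AM.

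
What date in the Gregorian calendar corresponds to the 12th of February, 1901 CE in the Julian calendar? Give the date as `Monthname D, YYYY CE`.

The Julian–Gregorian offset here is 13 days (Julian trailing).
12 February 1901 Julian + 13 days → 25 February 1901 Gregorian.

February 25, 1901 CE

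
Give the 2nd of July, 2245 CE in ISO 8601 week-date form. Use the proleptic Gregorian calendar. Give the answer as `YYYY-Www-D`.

The weekday is Wednesday (ISO weekday 3).
That Wednesday belongs to ISO week 27 of ISO year 2245.

2245-W27-3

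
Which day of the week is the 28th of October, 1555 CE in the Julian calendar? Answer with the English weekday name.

Equivalently 7 November 1555 Gregorian, JDN 2289322.
JDN 2289322 mod 7 = 0, and JDN 0 was a Monday, so this is a Monday.

Monday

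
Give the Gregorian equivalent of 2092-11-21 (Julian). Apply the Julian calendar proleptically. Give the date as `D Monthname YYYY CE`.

For dates in this range the Gregorian date is 13 days ahead of the Julian.
21 November 2092 Julian + 13 days → 4 December 2092 Gregorian.

4 December 2092 CE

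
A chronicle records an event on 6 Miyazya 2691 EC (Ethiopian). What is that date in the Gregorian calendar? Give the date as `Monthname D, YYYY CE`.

April 19, 2699 CE

Julian Day Number of the source date = 2706958.
Converting JDN 2706958 to the Gregorian calendar gives 19 April 2699 CE.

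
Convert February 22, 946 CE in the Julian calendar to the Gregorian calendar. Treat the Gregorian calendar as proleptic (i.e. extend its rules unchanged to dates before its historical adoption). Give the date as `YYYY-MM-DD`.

0946-02-27

For dates in this range the Gregorian date is 5 days ahead of the Julian.
22 February 946 Julian + 5 days → 27 February 946 Gregorian.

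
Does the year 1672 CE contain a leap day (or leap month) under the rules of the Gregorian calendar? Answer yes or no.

1672 is divisible by 4 and not by 100, so it is a leap year.

yes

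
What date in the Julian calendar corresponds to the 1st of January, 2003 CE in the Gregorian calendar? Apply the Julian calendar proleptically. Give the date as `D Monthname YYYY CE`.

At this point the Julian calendar is 13 days behind the Gregorian.
1 January 2003 Gregorian − 13 days → 19 December 2002 Julian.

19 December 2002 CE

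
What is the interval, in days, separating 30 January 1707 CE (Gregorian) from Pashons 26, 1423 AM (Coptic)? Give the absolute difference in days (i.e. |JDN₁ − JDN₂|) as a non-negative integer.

122

JDN of the first date = 2344558.
JDN of the second date = 2344680.
|2344680 − 2344558| = 122.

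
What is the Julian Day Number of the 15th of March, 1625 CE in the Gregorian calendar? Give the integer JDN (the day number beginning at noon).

JDN 2451545 is 1 January 2000 CE (Gregorian); the target day is −136892 days from there, so JDN = 2314653.

2314653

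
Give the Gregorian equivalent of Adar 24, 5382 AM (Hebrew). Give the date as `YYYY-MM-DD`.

1622-03-06

Julian Day Number of the source date = 2313548.
Converting JDN 2313548 to the Gregorian calendar gives 6 March 1622 CE.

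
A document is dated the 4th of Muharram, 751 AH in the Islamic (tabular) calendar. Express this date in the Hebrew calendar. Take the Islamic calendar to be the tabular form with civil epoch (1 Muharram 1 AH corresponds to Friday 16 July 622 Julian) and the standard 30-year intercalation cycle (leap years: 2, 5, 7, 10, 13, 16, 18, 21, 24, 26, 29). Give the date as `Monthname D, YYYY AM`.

Nisan 4, 5110 AM

The source date corresponds to 22 March 1350 in the proleptic Gregorian calendar (JDN 2214218).
That day falls on 4 Nisan 5110 AM in the Hebrew calendar.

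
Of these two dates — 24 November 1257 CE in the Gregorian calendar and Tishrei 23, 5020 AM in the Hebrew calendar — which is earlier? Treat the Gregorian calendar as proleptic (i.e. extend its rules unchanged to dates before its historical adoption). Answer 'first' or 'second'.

first

Converting both to JDN: 2180498 vs 2181192; the smaller is the first.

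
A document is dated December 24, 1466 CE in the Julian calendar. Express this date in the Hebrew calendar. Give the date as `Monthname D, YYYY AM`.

Tevet 16, 5227 AM

Both dates share Julian Day Number 2256872; in the Hebrew calendar that is 16 Tevet 5227 AM.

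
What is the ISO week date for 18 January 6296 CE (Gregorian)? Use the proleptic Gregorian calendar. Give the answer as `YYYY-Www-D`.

6296-W03-6

The weekday is Saturday (ISO weekday 6).
That Saturday belongs to ISO week 3 of ISO year 6296.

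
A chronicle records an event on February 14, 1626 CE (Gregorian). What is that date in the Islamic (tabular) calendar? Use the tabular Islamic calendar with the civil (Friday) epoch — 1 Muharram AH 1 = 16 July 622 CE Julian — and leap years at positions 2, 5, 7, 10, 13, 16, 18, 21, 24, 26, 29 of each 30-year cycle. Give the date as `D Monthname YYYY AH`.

Both dates share Julian Day Number 2314989; in the tabular Islamic calendar that is 17 Jumada al-Awwal 1035 AH.

17 Jumada al-Awwal 1035 AH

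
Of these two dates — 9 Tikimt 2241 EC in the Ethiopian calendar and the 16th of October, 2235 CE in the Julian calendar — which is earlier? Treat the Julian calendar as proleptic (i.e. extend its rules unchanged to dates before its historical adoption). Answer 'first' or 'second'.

Converting both to JDN: 2542419 vs 2537680; the smaller is the second.

second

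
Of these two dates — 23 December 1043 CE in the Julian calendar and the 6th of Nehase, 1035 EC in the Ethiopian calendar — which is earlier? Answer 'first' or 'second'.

The two dates have Julian Day Numbers 2102370 and 2102224 respectively.
Since 2102224 < 2102370, the second date comes first.

second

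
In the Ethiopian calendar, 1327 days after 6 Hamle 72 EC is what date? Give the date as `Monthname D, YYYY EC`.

The starting date is JDN 1750459; 1750459 + 1327 = 1751786.
JDN 1751786 corresponds to Yekatit 22, 76 EC.

Yekatit 22, 76 EC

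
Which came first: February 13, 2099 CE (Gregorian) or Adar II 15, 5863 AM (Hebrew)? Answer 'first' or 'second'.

first

The two dates have Julian Day Numbers 2487748 and 2489247 respectively.
Since 2487748 < 2489247, the first date comes first.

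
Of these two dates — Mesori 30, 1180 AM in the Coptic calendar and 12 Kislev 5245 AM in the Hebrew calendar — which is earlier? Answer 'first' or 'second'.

First date → JDN 2256019; second date → JDN 2263423.
JDN 2256019 < JDN 2263423, so the first date is earlier.

first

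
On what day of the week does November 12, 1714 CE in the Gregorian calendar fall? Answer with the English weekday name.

Monday

Since JDN mod 7 = 0 (0 = Monday), the day is Monday.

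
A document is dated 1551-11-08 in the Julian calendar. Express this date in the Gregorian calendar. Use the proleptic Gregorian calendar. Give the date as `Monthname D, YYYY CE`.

The Julian–Gregorian offset here is 10 days (Julian trailing).
8 November 1551 Julian + 10 days → 18 November 1551 Gregorian.

November 18, 1551 CE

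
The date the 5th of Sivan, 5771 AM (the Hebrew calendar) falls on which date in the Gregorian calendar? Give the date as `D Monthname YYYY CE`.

Both dates share Julian Day Number 2455720; in the Gregorian calendar that is 7 June 2011 CE.

7 June 2011 CE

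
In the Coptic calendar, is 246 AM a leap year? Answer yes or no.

no

246 mod 4 = 2; in the Coptic calendar a year is leap when year mod 4 = 3, so it is a common year.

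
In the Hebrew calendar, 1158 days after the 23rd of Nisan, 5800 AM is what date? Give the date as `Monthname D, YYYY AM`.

Iyar 29, 5803 AM

The starting date is JDN 2466251; 2466251 + 1158 = 2467409.
JDN 2467409 corresponds to Iyar 29, 5803 AM.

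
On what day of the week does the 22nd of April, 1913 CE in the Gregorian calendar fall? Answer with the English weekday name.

Since JDN mod 7 = 1 (0 = Monday), the day is Tuesday.

Tuesday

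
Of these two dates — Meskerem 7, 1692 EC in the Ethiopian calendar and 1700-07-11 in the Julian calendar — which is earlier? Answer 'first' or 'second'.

first

The two dates have Julian Day Numbers 2341865 and 2342175 respectively.
Since 2341865 < 2342175, the first date comes first.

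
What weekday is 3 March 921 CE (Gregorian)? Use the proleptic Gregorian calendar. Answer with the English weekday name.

Monday

2057510 ≡ 0 (mod 7); counting from Monday = 0 gives Monday.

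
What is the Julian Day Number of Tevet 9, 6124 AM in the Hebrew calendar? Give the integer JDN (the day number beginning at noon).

2584477

Equivalently 16 December 2363 (Gregorian).
JDN 2299161 is 15 October 1582 CE (Gregorian); the target day is +285316 days from there, so JDN = 2584477.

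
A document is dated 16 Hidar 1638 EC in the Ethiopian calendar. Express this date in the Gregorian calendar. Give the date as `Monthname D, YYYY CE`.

November 22, 1645 CE

Julian Day Number of the source date = 2322210.
Converting JDN 2322210 to the Gregorian calendar gives 22 November 1645 CE.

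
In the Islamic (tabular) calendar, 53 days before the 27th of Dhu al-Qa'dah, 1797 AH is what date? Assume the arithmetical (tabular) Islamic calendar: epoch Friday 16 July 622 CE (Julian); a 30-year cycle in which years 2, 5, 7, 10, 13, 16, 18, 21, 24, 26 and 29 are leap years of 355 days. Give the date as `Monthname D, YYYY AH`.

The starting date is JDN 2585204; 2585204 − 53 = 2585151.
JDN 2585151 corresponds to Shawwal 3, 1797 AH.

Shawwal 3, 1797 AH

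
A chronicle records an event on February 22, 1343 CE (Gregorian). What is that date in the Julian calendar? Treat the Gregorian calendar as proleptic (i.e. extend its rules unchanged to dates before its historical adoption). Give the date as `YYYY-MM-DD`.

1343-02-14

For dates in this range the Gregorian date is 8 days ahead of the Julian.
22 February 1343 Gregorian − 8 days → 14 February 1343 Julian.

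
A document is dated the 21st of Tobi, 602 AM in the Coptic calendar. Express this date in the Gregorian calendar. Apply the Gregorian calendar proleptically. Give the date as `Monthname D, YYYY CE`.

Both dates share Julian Day Number 2044685; in the Gregorian calendar that is 20 January 886 CE.

January 20, 886 CE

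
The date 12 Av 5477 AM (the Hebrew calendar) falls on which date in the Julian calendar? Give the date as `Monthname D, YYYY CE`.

Julian Day Number of the source date = 2348382.
Converting JDN 2348382 to the Julian calendar gives 9 July 1717 CE.

July 9, 1717 CE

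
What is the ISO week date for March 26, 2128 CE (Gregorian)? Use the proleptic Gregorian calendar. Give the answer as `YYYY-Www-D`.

The weekday is Friday (ISO weekday 5).
That Friday belongs to ISO week 13 of ISO year 2128.

2128-W13-5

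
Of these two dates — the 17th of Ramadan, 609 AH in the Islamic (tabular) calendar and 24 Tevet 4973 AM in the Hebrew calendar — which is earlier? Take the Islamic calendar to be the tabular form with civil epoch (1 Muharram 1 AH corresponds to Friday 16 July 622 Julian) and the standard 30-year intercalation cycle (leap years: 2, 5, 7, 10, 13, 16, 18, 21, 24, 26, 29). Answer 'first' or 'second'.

Converting both to JDN: 2164147 vs 2164094; the smaller is the second.

second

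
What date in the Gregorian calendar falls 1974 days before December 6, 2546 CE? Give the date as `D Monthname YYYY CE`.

JDN of December 6, 2546 CE = 2651307.
2651307 − 1974 = 2649333.
JDN 2649333 in the Gregorian calendar is 11 July 2541 CE.

11 July 2541 CE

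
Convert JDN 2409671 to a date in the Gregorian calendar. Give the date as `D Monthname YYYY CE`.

Counting from JDN 2299161 = 15 Oct 1582 gives an offset of 110510 days.

9 May 1885 CE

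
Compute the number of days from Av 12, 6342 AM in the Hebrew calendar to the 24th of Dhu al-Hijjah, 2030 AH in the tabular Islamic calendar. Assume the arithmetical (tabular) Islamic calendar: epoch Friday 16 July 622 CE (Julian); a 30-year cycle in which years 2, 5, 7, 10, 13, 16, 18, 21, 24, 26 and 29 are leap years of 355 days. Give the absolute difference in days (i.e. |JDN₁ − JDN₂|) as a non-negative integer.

3468

First date → JDN 2664330; second date → JDN 2667798.
The interval is |2664330 − 2667798| = 3468 days.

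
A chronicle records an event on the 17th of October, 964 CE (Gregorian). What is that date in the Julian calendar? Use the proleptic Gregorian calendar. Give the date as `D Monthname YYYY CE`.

The Julian–Gregorian offset here is 5 days (Julian trailing).
17 October 964 Gregorian − 5 days → 12 October 964 Julian.

12 October 964 CE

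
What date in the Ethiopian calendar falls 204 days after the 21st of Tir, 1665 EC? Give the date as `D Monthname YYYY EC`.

Counting 204 days forward from JDN 2332137 reaches JDN 2332341, which is 15 Nehase 1665 EC.

15 Nehase 1665 EC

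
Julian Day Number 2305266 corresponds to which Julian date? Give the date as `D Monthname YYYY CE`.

23 June 1599 CE

JDN 2305266 is 3 July 1599 in the Gregorian calendar.
In the Julian calendar that day is 23 June 1599 CE.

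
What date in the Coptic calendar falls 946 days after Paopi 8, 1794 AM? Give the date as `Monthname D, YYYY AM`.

Counting 946 days forward from JDN 2479960 reaches JDN 2480906, which is Pashons 13, 1796 AM.

Pashons 13, 1796 AM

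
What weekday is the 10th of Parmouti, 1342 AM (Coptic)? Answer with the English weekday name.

In the Gregorian calendar this is 15 April 1626 (JDN 2315049).
JDN 2315049 mod 7 = 2, and JDN 0 was a Monday, so this is a Wednesday.

Wednesday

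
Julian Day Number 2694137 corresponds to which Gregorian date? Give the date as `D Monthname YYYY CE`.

12 March 2664 CE

Counting from JDN 2299161 = 15 Oct 1582 gives an offset of 394976 days.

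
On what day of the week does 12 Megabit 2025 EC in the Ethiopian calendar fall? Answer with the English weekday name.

This is JDN 2463678 (21 March 2033 Gregorian).
JDN 2463678 mod 7 = 0, and JDN 0 was a Monday, so this is a Monday.

Monday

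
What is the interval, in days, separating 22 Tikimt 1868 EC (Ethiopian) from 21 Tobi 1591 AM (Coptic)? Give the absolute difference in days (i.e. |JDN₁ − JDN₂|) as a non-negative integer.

277

First date → JDN 2406194; second date → JDN 2405917.
The interval is |2406194 − 2405917| = 277 days.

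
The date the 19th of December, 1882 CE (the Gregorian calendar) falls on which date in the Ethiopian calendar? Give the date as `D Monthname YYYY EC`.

Julian Day Number of the source date = 2408799.
Converting JDN 2408799 to the Ethiopian calendar gives 11 Tahsas 1875 EC.

11 Tahsas 1875 EC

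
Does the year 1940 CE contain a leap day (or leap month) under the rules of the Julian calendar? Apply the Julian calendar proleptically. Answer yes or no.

1940 mod 4 = 0, so it is a leap year in the Julian calendar.

yes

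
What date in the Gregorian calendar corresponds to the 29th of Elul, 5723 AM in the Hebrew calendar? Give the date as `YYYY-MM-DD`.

1963-09-18

Both dates share Julian Day Number 2438291; in the Gregorian calendar that is 18 September 1963 CE.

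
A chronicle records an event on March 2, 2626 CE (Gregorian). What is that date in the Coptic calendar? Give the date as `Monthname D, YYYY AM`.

Both dates share Julian Day Number 2680247; in the Coptic calendar that is 18 Meshir 2342 AM.

Meshir 18, 2342 AM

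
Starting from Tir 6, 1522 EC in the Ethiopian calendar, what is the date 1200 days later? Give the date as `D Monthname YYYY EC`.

20 Miyazya 1525 EC

Counting 1200 days forward from JDN 2279891 reaches JDN 2281091, which is 20 Miyazya 1525 EC.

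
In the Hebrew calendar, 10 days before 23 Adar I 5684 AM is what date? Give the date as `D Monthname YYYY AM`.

13 Adar I 5684 AM

Counting 10 days back from JDN 2423844 reaches JDN 2423834, which is 13 Adar I 5684 AM.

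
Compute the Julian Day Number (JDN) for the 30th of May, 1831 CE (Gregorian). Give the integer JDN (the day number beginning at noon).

JDN 2299161 is 15 October 1582 CE (Gregorian); the target day is +90807 days from there, so JDN = 2389968.

2389968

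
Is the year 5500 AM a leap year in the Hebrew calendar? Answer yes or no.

no

Hebrew year 5500 is year 9 of its 19-year Metonic cycle; leap years are at positions 3, 6, 8, 11, 14, 17, 19, so it is a common year (12 months).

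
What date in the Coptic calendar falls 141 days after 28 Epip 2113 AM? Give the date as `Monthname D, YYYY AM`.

Counting 141 days forward from JDN 2596765 reaches JDN 2596906, which is Koiak 14, 2114 AM.

Koiak 14, 2114 AM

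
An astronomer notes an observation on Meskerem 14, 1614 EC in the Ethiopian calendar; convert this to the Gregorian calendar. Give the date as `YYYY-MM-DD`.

Julian Day Number of the source date = 2313382.
Converting JDN 2313382 to the Gregorian calendar gives 21 September 1621 CE.

1621-09-21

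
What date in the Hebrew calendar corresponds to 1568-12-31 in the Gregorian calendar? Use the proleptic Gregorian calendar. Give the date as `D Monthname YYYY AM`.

Both dates share Julian Day Number 2294125; in the Hebrew calendar that is 1 Tevet 5329 AM.

1 Tevet 5329 AM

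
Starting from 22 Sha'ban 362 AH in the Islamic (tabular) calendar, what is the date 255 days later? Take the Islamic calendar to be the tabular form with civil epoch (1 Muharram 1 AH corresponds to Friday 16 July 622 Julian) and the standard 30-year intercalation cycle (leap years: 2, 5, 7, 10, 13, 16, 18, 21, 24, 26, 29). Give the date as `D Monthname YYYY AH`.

11 Jumada al-Awwal 363 AH

Counting 255 days forward from JDN 2076594 reaches JDN 2076849, which is 11 Jumada al-Awwal 363 AH.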